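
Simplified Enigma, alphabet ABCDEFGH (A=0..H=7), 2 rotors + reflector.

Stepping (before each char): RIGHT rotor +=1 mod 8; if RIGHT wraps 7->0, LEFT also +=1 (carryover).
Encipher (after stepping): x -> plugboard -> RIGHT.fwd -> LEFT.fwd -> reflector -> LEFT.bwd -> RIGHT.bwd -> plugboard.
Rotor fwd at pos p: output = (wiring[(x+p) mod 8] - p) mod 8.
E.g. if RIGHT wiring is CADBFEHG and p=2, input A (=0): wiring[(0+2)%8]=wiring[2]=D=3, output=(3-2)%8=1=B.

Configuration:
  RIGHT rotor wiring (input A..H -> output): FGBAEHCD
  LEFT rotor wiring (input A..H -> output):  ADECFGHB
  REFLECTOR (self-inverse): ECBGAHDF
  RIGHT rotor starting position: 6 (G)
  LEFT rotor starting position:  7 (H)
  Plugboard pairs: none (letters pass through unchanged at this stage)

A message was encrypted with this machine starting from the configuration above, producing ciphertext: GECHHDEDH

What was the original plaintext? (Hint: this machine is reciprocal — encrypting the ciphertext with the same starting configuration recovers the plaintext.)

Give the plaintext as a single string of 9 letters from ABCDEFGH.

Answer: EBDBCBBFC

Derivation:
Char 1 ('G'): step: R->7, L=7; G->plug->G->R->A->L->C->refl->B->L'->B->R'->E->plug->E
Char 2 ('E'): step: R->0, L->0 (L advanced); E->plug->E->R->E->L->F->refl->H->L'->G->R'->B->plug->B
Char 3 ('C'): step: R->1, L=0; C->plug->C->R->H->L->B->refl->C->L'->D->R'->D->plug->D
Char 4 ('H'): step: R->2, L=0; H->plug->H->R->E->L->F->refl->H->L'->G->R'->B->plug->B
Char 5 ('H'): step: R->3, L=0; H->plug->H->R->G->L->H->refl->F->L'->E->R'->C->plug->C
Char 6 ('D'): step: R->4, L=0; D->plug->D->R->H->L->B->refl->C->L'->D->R'->B->plug->B
Char 7 ('E'): step: R->5, L=0; E->plug->E->R->B->L->D->refl->G->L'->F->R'->B->plug->B
Char 8 ('D'): step: R->6, L=0; D->plug->D->R->A->L->A->refl->E->L'->C->R'->F->plug->F
Char 9 ('H'): step: R->7, L=0; H->plug->H->R->D->L->C->refl->B->L'->H->R'->C->plug->C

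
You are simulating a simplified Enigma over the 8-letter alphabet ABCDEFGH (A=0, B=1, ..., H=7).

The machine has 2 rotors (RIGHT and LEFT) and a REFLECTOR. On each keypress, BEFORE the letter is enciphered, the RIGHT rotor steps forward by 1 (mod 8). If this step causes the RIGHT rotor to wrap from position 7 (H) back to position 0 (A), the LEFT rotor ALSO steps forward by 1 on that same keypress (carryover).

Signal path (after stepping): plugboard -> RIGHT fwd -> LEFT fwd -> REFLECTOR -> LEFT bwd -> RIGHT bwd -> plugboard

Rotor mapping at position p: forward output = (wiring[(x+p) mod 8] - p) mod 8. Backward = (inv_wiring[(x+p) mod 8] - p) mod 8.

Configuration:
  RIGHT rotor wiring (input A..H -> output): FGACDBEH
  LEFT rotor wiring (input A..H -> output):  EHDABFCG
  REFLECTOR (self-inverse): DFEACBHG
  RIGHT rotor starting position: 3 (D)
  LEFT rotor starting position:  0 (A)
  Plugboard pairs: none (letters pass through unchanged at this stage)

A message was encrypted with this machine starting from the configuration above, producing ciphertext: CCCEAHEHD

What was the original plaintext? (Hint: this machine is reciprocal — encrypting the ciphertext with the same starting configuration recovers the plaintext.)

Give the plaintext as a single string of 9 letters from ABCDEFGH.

Char 1 ('C'): step: R->4, L=0; C->plug->C->R->A->L->E->refl->C->L'->G->R'->H->plug->H
Char 2 ('C'): step: R->5, L=0; C->plug->C->R->C->L->D->refl->A->L'->D->R'->F->plug->F
Char 3 ('C'): step: R->6, L=0; C->plug->C->R->H->L->G->refl->H->L'->B->R'->B->plug->B
Char 4 ('E'): step: R->7, L=0; E->plug->E->R->D->L->A->refl->D->L'->C->R'->G->plug->G
Char 5 ('A'): step: R->0, L->1 (L advanced); A->plug->A->R->F->L->B->refl->F->L'->G->R'->B->plug->B
Char 6 ('H'): step: R->1, L=1; H->plug->H->R->E->L->E->refl->C->L'->B->R'->C->plug->C
Char 7 ('E'): step: R->2, L=1; E->plug->E->R->C->L->H->refl->G->L'->A->R'->B->plug->B
Char 8 ('H'): step: R->3, L=1; H->plug->H->R->F->L->B->refl->F->L'->G->R'->C->plug->C
Char 9 ('D'): step: R->4, L=1; D->plug->D->R->D->L->A->refl->D->L'->H->R'->A->plug->A

Answer: HFBGBCBCA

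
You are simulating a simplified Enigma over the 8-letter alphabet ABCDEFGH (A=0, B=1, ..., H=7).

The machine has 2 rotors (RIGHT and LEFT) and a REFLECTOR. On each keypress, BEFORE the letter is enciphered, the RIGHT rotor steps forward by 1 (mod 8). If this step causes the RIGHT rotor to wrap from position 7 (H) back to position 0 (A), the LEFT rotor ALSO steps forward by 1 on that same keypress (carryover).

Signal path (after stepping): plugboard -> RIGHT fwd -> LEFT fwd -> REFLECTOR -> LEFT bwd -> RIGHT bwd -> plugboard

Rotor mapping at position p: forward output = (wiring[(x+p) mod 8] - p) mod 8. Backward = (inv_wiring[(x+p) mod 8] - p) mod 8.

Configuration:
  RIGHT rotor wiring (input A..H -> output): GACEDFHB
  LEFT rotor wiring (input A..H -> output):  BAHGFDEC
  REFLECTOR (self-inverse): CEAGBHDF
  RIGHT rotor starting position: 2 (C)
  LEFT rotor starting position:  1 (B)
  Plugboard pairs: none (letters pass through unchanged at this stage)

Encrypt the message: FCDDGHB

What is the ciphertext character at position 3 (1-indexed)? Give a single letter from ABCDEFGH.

Char 1 ('F'): step: R->3, L=1; F->plug->F->R->D->L->E->refl->B->L'->G->R'->E->plug->E
Char 2 ('C'): step: R->4, L=1; C->plug->C->R->D->L->E->refl->B->L'->G->R'->G->plug->G
Char 3 ('D'): step: R->5, L=1; D->plug->D->R->B->L->G->refl->D->L'->F->R'->F->plug->F

F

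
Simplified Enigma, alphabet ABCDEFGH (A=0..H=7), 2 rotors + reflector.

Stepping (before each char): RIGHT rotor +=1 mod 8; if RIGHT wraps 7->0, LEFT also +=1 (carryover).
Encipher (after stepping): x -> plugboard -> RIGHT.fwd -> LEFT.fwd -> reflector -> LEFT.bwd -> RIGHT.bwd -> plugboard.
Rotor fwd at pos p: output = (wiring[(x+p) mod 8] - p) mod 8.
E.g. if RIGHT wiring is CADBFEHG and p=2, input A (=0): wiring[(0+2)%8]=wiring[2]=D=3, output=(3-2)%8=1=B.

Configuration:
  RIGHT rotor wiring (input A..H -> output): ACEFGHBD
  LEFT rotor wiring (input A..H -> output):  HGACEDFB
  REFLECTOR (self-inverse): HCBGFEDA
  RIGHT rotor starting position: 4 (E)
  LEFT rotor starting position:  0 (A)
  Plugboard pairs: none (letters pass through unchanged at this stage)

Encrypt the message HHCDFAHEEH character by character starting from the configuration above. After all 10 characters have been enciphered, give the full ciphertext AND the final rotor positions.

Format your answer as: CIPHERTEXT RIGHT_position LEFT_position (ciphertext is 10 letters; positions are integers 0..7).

Char 1 ('H'): step: R->5, L=0; H->plug->H->R->B->L->G->refl->D->L'->F->R'->E->plug->E
Char 2 ('H'): step: R->6, L=0; H->plug->H->R->B->L->G->refl->D->L'->F->R'->B->plug->B
Char 3 ('C'): step: R->7, L=0; C->plug->C->R->D->L->C->refl->B->L'->H->R'->F->plug->F
Char 4 ('D'): step: R->0, L->1 (L advanced); D->plug->D->R->F->L->E->refl->F->L'->A->R'->A->plug->A
Char 5 ('F'): step: R->1, L=1; F->plug->F->R->A->L->F->refl->E->L'->F->R'->D->plug->D
Char 6 ('A'): step: R->2, L=1; A->plug->A->R->C->L->B->refl->C->L'->E->R'->C->plug->C
Char 7 ('H'): step: R->3, L=1; H->plug->H->R->B->L->H->refl->A->L'->G->R'->D->plug->D
Char 8 ('E'): step: R->4, L=1; E->plug->E->R->E->L->C->refl->B->L'->C->R'->A->plug->A
Char 9 ('E'): step: R->5, L=1; E->plug->E->R->F->L->E->refl->F->L'->A->R'->G->plug->G
Char 10 ('H'): step: R->6, L=1; H->plug->H->R->B->L->H->refl->A->L'->G->R'->E->plug->E
Final: ciphertext=EBFADCDAGE, RIGHT=6, LEFT=1

Answer: EBFADCDAGE 6 1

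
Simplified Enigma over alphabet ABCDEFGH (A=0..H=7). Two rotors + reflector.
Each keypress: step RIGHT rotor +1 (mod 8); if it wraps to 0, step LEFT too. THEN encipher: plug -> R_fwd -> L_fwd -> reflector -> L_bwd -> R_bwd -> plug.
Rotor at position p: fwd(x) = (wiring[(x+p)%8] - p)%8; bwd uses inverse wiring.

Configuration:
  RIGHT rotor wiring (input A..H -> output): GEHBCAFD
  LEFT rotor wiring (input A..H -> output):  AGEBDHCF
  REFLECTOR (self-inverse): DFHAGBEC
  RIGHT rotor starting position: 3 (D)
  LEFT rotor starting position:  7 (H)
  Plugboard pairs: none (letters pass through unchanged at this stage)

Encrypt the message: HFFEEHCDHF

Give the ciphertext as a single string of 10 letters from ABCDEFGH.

Char 1 ('H'): step: R->4, L=7; H->plug->H->R->F->L->E->refl->G->L'->A->R'->F->plug->F
Char 2 ('F'): step: R->5, L=7; F->plug->F->R->C->L->H->refl->C->L'->E->R'->G->plug->G
Char 3 ('F'): step: R->6, L=7; F->plug->F->R->D->L->F->refl->B->L'->B->R'->E->plug->E
Char 4 ('E'): step: R->7, L=7; E->plug->E->R->C->L->H->refl->C->L'->E->R'->A->plug->A
Char 5 ('E'): step: R->0, L->0 (L advanced); E->plug->E->R->C->L->E->refl->G->L'->B->R'->D->plug->D
Char 6 ('H'): step: R->1, L=0; H->plug->H->R->F->L->H->refl->C->L'->G->R'->B->plug->B
Char 7 ('C'): step: R->2, L=0; C->plug->C->R->A->L->A->refl->D->L'->E->R'->G->plug->G
Char 8 ('D'): step: R->3, L=0; D->plug->D->R->C->L->E->refl->G->L'->B->R'->G->plug->G
Char 9 ('H'): step: R->4, L=0; H->plug->H->R->F->L->H->refl->C->L'->G->R'->A->plug->A
Char 10 ('F'): step: R->5, L=0; F->plug->F->R->C->L->E->refl->G->L'->B->R'->D->plug->D

Answer: FGEADBGGAD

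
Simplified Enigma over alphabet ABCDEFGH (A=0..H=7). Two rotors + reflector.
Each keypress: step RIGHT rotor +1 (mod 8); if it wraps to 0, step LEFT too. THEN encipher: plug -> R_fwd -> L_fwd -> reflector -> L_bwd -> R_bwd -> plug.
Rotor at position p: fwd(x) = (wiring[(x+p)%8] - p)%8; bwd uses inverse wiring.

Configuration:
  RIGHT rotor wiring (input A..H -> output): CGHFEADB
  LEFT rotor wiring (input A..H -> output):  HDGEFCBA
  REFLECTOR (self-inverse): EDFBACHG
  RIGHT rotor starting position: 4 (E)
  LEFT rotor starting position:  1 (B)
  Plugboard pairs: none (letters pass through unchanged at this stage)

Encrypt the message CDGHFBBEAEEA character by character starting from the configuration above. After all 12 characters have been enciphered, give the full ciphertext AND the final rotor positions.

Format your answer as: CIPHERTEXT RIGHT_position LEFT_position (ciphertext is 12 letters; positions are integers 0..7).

Answer: FEDBEGEHGGGG 0 3

Derivation:
Char 1 ('C'): step: R->5, L=1; C->plug->C->R->E->L->B->refl->D->L'->C->R'->F->plug->F
Char 2 ('D'): step: R->6, L=1; D->plug->D->R->A->L->C->refl->F->L'->B->R'->E->plug->E
Char 3 ('G'): step: R->7, L=1; G->plug->G->R->B->L->F->refl->C->L'->A->R'->D->plug->D
Char 4 ('H'): step: R->0, L->2 (L advanced); H->plug->H->R->B->L->C->refl->F->L'->G->R'->B->plug->B
Char 5 ('F'): step: R->1, L=2; F->plug->F->R->C->L->D->refl->B->L'->H->R'->E->plug->E
Char 6 ('B'): step: R->2, L=2; B->plug->B->R->D->L->A->refl->E->L'->A->R'->G->plug->G
Char 7 ('B'): step: R->3, L=2; B->plug->B->R->B->L->C->refl->F->L'->G->R'->E->plug->E
Char 8 ('E'): step: R->4, L=2; E->plug->E->R->G->L->F->refl->C->L'->B->R'->H->plug->H
Char 9 ('A'): step: R->5, L=2; A->plug->A->R->D->L->A->refl->E->L'->A->R'->G->plug->G
Char 10 ('E'): step: R->6, L=2; E->plug->E->R->B->L->C->refl->F->L'->G->R'->G->plug->G
Char 11 ('E'): step: R->7, L=2; E->plug->E->R->G->L->F->refl->C->L'->B->R'->G->plug->G
Char 12 ('A'): step: R->0, L->3 (L advanced); A->plug->A->R->C->L->H->refl->G->L'->D->R'->G->plug->G
Final: ciphertext=FEDBEGEHGGGG, RIGHT=0, LEFT=3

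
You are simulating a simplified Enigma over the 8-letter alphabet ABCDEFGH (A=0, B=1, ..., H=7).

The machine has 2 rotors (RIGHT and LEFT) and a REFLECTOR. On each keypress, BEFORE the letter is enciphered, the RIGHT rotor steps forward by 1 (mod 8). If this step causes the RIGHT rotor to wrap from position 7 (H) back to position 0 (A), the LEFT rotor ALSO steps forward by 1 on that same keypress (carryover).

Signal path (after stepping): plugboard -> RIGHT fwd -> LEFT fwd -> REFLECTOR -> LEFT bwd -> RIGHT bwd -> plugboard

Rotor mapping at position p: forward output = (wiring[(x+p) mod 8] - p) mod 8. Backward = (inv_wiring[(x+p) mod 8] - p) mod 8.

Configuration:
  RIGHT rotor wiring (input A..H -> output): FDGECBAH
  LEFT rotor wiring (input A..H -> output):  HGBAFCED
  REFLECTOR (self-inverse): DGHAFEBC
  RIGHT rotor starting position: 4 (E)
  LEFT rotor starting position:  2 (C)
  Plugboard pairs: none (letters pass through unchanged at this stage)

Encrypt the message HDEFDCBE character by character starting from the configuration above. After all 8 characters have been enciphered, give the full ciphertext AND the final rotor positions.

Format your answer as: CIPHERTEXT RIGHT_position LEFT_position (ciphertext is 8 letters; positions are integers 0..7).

Answer: FBHEAFHG 4 3

Derivation:
Char 1 ('H'): step: R->5, L=2; H->plug->H->R->F->L->B->refl->G->L'->B->R'->F->plug->F
Char 2 ('D'): step: R->6, L=2; D->plug->D->R->F->L->B->refl->G->L'->B->R'->B->plug->B
Char 3 ('E'): step: R->7, L=2; E->plug->E->R->F->L->B->refl->G->L'->B->R'->H->plug->H
Char 4 ('F'): step: R->0, L->3 (L advanced); F->plug->F->R->B->L->C->refl->H->L'->C->R'->E->plug->E
Char 5 ('D'): step: R->1, L=3; D->plug->D->R->B->L->C->refl->H->L'->C->R'->A->plug->A
Char 6 ('C'): step: R->2, L=3; C->plug->C->R->A->L->F->refl->E->L'->F->R'->F->plug->F
Char 7 ('B'): step: R->3, L=3; B->plug->B->R->H->L->G->refl->B->L'->D->R'->H->plug->H
Char 8 ('E'): step: R->4, L=3; E->plug->E->R->B->L->C->refl->H->L'->C->R'->G->plug->G
Final: ciphertext=FBHEAFHG, RIGHT=4, LEFT=3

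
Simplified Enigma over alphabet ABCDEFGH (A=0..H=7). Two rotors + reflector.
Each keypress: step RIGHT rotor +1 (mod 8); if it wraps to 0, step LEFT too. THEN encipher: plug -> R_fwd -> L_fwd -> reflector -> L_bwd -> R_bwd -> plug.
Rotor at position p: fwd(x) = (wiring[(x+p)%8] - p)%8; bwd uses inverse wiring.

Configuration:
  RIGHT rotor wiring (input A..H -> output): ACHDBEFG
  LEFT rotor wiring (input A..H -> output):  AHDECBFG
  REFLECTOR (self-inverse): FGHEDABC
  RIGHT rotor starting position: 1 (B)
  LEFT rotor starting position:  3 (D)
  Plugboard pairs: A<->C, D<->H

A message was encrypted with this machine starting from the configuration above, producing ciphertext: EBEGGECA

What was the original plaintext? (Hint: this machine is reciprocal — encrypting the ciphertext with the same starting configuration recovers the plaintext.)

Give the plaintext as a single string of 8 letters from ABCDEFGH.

Answer: BDFDEDBH

Derivation:
Char 1 ('E'): step: R->2, L=3; E->plug->E->R->D->L->C->refl->H->L'->B->R'->B->plug->B
Char 2 ('B'): step: R->3, L=3; B->plug->B->R->G->L->E->refl->D->L'->E->R'->H->plug->D
Char 3 ('E'): step: R->4, L=3; E->plug->E->R->E->L->D->refl->E->L'->G->R'->F->plug->F
Char 4 ('G'): step: R->5, L=3; G->plug->G->R->G->L->E->refl->D->L'->E->R'->H->plug->D
Char 5 ('G'): step: R->6, L=3; G->plug->G->R->D->L->C->refl->H->L'->B->R'->E->plug->E
Char 6 ('E'): step: R->7, L=3; E->plug->E->R->E->L->D->refl->E->L'->G->R'->H->plug->D
Char 7 ('C'): step: R->0, L->4 (L advanced); C->plug->A->R->A->L->G->refl->B->L'->C->R'->B->plug->B
Char 8 ('A'): step: R->1, L=4; A->plug->C->R->C->L->B->refl->G->L'->A->R'->D->plug->H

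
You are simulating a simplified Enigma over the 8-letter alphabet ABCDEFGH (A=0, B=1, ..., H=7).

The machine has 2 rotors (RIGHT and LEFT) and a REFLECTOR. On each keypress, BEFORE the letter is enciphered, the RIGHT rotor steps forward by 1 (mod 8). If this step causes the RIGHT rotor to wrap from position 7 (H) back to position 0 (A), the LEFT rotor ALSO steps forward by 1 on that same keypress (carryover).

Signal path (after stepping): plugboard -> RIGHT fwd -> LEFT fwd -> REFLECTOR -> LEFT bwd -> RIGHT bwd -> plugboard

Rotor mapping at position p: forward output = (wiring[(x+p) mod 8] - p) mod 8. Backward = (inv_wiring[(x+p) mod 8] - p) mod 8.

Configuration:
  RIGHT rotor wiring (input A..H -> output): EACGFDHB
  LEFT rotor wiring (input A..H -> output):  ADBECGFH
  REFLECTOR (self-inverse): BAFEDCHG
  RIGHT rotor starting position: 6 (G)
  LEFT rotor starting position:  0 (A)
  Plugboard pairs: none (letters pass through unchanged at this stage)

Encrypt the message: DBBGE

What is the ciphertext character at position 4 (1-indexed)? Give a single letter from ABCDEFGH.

Char 1 ('D'): step: R->7, L=0; D->plug->D->R->D->L->E->refl->D->L'->B->R'->C->plug->C
Char 2 ('B'): step: R->0, L->1 (L advanced); B->plug->B->R->A->L->C->refl->F->L'->E->R'->A->plug->A
Char 3 ('B'): step: R->1, L=1; B->plug->B->R->B->L->A->refl->B->L'->D->R'->H->plug->H
Char 4 ('G'): step: R->2, L=1; G->plug->G->R->C->L->D->refl->E->L'->F->R'->E->plug->E

E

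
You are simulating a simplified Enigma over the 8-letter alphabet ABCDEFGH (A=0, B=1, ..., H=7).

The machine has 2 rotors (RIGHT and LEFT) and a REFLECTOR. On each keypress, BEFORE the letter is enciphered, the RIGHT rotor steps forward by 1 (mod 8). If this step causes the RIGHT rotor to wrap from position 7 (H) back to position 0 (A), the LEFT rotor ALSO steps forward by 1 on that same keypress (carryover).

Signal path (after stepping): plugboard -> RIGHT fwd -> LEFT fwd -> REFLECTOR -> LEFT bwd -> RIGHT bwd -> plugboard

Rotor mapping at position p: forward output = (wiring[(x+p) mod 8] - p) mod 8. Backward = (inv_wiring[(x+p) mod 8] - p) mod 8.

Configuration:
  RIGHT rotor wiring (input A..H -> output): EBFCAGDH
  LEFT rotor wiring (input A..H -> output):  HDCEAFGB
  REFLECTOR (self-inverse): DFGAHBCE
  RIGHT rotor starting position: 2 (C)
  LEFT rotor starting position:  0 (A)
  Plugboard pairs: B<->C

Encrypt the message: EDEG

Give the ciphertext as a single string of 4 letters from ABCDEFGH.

Char 1 ('E'): step: R->3, L=0; E->plug->E->R->E->L->A->refl->D->L'->B->R'->F->plug->F
Char 2 ('D'): step: R->4, L=0; D->plug->D->R->D->L->E->refl->H->L'->A->R'->E->plug->E
Char 3 ('E'): step: R->5, L=0; E->plug->E->R->E->L->A->refl->D->L'->B->R'->A->plug->A
Char 4 ('G'): step: R->6, L=0; G->plug->G->R->C->L->C->refl->G->L'->G->R'->C->plug->B

Answer: FEAB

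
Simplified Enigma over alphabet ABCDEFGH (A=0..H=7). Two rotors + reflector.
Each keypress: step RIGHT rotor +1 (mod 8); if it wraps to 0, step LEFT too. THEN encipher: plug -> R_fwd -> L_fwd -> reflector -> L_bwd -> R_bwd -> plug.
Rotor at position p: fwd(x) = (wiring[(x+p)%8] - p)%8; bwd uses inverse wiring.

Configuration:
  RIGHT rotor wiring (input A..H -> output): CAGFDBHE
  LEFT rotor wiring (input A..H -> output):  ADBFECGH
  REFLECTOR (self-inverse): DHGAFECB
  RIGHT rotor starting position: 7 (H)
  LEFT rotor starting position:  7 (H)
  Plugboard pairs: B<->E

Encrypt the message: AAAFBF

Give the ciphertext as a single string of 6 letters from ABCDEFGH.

Answer: GDEAEG

Derivation:
Char 1 ('A'): step: R->0, L->0 (L advanced); A->plug->A->R->C->L->B->refl->H->L'->H->R'->G->plug->G
Char 2 ('A'): step: R->1, L=0; A->plug->A->R->H->L->H->refl->B->L'->C->R'->D->plug->D
Char 3 ('A'): step: R->2, L=0; A->plug->A->R->E->L->E->refl->F->L'->D->R'->B->plug->E
Char 4 ('F'): step: R->3, L=0; F->plug->F->R->H->L->H->refl->B->L'->C->R'->A->plug->A
Char 5 ('B'): step: R->4, L=0; B->plug->E->R->G->L->G->refl->C->L'->F->R'->B->plug->E
Char 6 ('F'): step: R->5, L=0; F->plug->F->R->B->L->D->refl->A->L'->A->R'->G->plug->G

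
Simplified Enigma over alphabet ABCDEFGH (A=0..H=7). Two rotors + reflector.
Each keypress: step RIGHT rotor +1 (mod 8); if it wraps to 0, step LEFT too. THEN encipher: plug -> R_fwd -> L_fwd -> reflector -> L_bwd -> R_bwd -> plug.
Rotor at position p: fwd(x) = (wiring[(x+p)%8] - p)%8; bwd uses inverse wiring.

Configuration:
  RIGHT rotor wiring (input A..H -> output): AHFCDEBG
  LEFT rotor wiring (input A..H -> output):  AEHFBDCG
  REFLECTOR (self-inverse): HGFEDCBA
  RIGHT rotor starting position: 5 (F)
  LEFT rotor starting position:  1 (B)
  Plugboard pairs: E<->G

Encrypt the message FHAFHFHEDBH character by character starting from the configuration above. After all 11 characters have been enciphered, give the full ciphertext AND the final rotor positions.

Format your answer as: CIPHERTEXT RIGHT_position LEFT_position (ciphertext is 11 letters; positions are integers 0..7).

Char 1 ('F'): step: R->6, L=1; F->plug->F->R->E->L->C->refl->F->L'->G->R'->H->plug->H
Char 2 ('H'): step: R->7, L=1; H->plug->H->R->C->L->E->refl->D->L'->A->R'->C->plug->C
Char 3 ('A'): step: R->0, L->2 (L advanced); A->plug->A->R->A->L->F->refl->C->L'->H->R'->B->plug->B
Char 4 ('F'): step: R->1, L=2; F->plug->F->R->A->L->F->refl->C->L'->H->R'->H->plug->H
Char 5 ('H'): step: R->2, L=2; H->plug->H->R->F->L->E->refl->D->L'->B->R'->C->plug->C
Char 6 ('F'): step: R->3, L=2; F->plug->F->R->F->L->E->refl->D->L'->B->R'->C->plug->C
Char 7 ('H'): step: R->4, L=2; H->plug->H->R->G->L->G->refl->B->L'->D->R'->F->plug->F
Char 8 ('E'): step: R->5, L=2; E->plug->G->R->F->L->E->refl->D->L'->B->R'->C->plug->C
Char 9 ('D'): step: R->6, L=2; D->plug->D->R->B->L->D->refl->E->L'->F->R'->G->plug->E
Char 10 ('B'): step: R->7, L=2; B->plug->B->R->B->L->D->refl->E->L'->F->R'->G->plug->E
Char 11 ('H'): step: R->0, L->3 (L advanced); H->plug->H->R->G->L->B->refl->G->L'->B->R'->G->plug->E
Final: ciphertext=HCBHCCFCEEE, RIGHT=0, LEFT=3

Answer: HCBHCCFCEEE 0 3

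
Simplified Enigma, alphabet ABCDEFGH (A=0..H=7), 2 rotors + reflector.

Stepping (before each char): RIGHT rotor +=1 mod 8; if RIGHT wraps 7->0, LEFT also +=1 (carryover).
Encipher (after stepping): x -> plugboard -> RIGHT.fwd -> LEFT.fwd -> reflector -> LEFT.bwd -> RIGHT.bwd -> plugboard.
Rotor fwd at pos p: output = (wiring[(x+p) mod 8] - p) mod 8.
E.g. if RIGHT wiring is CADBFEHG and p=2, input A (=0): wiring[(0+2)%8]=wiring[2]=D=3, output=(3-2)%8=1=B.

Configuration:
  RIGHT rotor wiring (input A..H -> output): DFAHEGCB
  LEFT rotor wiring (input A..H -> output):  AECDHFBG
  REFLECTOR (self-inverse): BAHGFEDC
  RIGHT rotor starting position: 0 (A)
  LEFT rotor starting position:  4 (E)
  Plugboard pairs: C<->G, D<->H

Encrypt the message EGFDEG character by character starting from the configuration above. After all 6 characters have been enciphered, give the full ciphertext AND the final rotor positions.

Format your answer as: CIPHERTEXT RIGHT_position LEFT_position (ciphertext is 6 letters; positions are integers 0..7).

Answer: FHEEHF 6 4

Derivation:
Char 1 ('E'): step: R->1, L=4; E->plug->E->R->F->L->A->refl->B->L'->B->R'->F->plug->F
Char 2 ('G'): step: R->2, L=4; G->plug->C->R->C->L->F->refl->E->L'->E->R'->D->plug->H
Char 3 ('F'): step: R->3, L=4; F->plug->F->R->A->L->D->refl->G->L'->G->R'->E->plug->E
Char 4 ('D'): step: R->4, L=4; D->plug->H->R->D->L->C->refl->H->L'->H->R'->E->plug->E
Char 5 ('E'): step: R->5, L=4; E->plug->E->R->A->L->D->refl->G->L'->G->R'->D->plug->H
Char 6 ('G'): step: R->6, L=4; G->plug->C->R->F->L->A->refl->B->L'->B->R'->F->plug->F
Final: ciphertext=FHEEHF, RIGHT=6, LEFT=4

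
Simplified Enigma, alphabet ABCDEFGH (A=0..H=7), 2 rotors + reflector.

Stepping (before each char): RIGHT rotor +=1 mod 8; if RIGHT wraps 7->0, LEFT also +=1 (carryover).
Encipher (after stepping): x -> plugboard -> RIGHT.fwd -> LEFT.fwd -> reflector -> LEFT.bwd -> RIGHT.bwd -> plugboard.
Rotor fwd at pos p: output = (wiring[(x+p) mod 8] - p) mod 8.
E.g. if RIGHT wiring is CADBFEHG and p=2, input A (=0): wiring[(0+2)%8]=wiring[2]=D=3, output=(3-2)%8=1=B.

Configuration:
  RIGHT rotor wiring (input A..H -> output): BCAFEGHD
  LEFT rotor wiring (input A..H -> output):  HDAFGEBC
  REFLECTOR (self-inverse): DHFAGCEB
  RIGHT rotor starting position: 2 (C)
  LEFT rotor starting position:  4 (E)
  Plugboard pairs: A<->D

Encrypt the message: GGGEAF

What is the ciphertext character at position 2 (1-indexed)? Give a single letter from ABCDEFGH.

Char 1 ('G'): step: R->3, L=4; G->plug->G->R->H->L->B->refl->H->L'->F->R'->H->plug->H
Char 2 ('G'): step: R->4, L=4; G->plug->G->R->E->L->D->refl->A->L'->B->R'->H->plug->H

H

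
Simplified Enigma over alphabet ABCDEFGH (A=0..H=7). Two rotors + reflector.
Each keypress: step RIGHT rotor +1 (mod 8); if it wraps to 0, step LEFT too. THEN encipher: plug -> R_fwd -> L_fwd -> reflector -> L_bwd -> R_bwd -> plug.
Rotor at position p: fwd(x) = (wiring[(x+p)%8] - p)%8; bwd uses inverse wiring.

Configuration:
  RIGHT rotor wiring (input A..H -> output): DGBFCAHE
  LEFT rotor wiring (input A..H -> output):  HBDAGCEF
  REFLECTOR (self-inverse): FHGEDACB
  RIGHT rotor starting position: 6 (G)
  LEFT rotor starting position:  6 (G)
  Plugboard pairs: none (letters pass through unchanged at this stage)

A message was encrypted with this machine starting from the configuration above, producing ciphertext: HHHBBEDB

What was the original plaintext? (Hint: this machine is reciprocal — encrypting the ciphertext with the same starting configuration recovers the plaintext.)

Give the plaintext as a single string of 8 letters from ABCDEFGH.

Answer: ADBDEHAE

Derivation:
Char 1 ('H'): step: R->7, L=6; H->plug->H->R->A->L->G->refl->C->L'->F->R'->A->plug->A
Char 2 ('H'): step: R->0, L->7 (L advanced); H->plug->H->R->E->L->B->refl->H->L'->F->R'->D->plug->D
Char 3 ('H'): step: R->1, L=7; H->plug->H->R->C->L->C->refl->G->L'->A->R'->B->plug->B
Char 4 ('B'): step: R->2, L=7; B->plug->B->R->D->L->E->refl->D->L'->G->R'->D->plug->D
Char 5 ('B'): step: R->3, L=7; B->plug->B->R->H->L->F->refl->A->L'->B->R'->E->plug->E
Char 6 ('E'): step: R->4, L=7; E->plug->E->R->H->L->F->refl->A->L'->B->R'->H->plug->H
Char 7 ('D'): step: R->5, L=7; D->plug->D->R->G->L->D->refl->E->L'->D->R'->A->plug->A
Char 8 ('B'): step: R->6, L=7; B->plug->B->R->G->L->D->refl->E->L'->D->R'->E->plug->E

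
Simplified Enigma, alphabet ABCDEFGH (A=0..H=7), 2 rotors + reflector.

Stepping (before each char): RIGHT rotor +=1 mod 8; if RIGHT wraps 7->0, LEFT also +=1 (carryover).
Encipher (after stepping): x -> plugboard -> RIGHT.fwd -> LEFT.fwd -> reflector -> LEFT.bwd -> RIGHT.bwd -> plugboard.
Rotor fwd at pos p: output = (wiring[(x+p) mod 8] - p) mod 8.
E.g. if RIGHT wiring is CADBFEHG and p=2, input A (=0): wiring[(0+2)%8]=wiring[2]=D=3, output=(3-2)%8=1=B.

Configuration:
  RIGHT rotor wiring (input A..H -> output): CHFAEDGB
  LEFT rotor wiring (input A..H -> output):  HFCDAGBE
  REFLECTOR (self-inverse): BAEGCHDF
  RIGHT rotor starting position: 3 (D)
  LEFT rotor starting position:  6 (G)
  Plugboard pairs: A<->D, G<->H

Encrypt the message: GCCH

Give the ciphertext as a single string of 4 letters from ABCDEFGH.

Char 1 ('G'): step: R->4, L=6; G->plug->H->R->E->L->E->refl->C->L'->G->R'->E->plug->E
Char 2 ('C'): step: R->5, L=6; C->plug->C->R->E->L->E->refl->C->L'->G->R'->A->plug->D
Char 3 ('C'): step: R->6, L=6; C->plug->C->R->E->L->E->refl->C->L'->G->R'->G->plug->H
Char 4 ('H'): step: R->7, L=6; H->plug->G->R->E->L->E->refl->C->L'->G->R'->D->plug->A

Answer: EDHA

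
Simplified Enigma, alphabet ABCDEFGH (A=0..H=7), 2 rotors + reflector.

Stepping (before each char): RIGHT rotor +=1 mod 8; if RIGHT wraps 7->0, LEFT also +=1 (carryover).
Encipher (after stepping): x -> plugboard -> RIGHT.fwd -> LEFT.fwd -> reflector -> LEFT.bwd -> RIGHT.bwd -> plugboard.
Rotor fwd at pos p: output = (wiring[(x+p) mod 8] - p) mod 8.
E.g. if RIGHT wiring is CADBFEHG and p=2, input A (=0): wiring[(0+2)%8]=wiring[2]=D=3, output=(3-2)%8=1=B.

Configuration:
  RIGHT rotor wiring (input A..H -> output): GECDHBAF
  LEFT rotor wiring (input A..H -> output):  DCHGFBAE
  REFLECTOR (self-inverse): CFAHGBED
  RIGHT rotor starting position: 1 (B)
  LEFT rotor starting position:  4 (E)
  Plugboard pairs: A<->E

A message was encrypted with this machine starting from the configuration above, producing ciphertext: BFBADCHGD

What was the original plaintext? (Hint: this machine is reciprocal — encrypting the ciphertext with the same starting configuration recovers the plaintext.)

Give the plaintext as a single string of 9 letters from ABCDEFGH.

Answer: EHABAGADC

Derivation:
Char 1 ('B'): step: R->2, L=4; B->plug->B->R->B->L->F->refl->B->L'->A->R'->A->plug->E
Char 2 ('F'): step: R->3, L=4; F->plug->F->R->D->L->A->refl->C->L'->H->R'->H->plug->H
Char 3 ('B'): step: R->4, L=4; B->plug->B->R->F->L->G->refl->E->L'->C->R'->E->plug->A
Char 4 ('A'): step: R->5, L=4; A->plug->E->R->H->L->C->refl->A->L'->D->R'->B->plug->B
Char 5 ('D'): step: R->6, L=4; D->plug->D->R->G->L->D->refl->H->L'->E->R'->E->plug->A
Char 6 ('C'): step: R->7, L=4; C->plug->C->R->F->L->G->refl->E->L'->C->R'->G->plug->G
Char 7 ('H'): step: R->0, L->5 (L advanced); H->plug->H->R->F->L->C->refl->A->L'->H->R'->E->plug->A
Char 8 ('G'): step: R->1, L=5; G->plug->G->R->E->L->F->refl->B->L'->G->R'->D->plug->D
Char 9 ('D'): step: R->2, L=5; D->plug->D->R->H->L->A->refl->C->L'->F->R'->C->plug->C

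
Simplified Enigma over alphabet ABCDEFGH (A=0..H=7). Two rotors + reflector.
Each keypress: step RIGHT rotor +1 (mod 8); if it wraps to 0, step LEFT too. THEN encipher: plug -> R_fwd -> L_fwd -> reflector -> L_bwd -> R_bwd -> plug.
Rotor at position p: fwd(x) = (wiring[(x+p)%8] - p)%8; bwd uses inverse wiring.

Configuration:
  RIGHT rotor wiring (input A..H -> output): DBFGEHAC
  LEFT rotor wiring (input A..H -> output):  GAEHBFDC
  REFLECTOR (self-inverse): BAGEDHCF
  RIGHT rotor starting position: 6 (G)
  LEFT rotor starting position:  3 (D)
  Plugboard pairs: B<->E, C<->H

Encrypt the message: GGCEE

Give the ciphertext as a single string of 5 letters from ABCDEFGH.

Char 1 ('G'): step: R->7, L=3; G->plug->G->R->A->L->E->refl->D->L'->F->R'->F->plug->F
Char 2 ('G'): step: R->0, L->4 (L advanced); G->plug->G->R->A->L->F->refl->H->L'->C->R'->H->plug->C
Char 3 ('C'): step: R->1, L=4; C->plug->H->R->C->L->H->refl->F->L'->A->R'->A->plug->A
Char 4 ('E'): step: R->2, L=4; E->plug->B->R->E->L->C->refl->G->L'->D->R'->A->plug->A
Char 5 ('E'): step: R->3, L=4; E->plug->B->R->B->L->B->refl->A->L'->G->R'->G->plug->G

Answer: FCAAG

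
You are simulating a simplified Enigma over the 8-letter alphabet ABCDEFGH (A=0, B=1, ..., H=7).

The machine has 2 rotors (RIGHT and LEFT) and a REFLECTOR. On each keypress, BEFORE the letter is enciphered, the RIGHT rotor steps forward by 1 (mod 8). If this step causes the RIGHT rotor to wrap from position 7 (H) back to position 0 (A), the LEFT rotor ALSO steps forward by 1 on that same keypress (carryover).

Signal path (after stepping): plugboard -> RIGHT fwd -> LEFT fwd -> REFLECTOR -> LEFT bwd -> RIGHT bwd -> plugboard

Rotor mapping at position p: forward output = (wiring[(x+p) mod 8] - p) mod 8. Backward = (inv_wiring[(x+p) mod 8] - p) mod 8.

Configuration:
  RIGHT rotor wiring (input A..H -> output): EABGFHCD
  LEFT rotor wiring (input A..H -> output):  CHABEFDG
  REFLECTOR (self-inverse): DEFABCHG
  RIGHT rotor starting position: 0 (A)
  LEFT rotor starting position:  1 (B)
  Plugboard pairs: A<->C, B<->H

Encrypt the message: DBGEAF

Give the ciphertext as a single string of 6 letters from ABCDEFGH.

Char 1 ('D'): step: R->1, L=1; D->plug->D->R->E->L->E->refl->B->L'->H->R'->A->plug->C
Char 2 ('B'): step: R->2, L=1; B->plug->H->R->G->L->F->refl->C->L'->F->R'->D->plug->D
Char 3 ('G'): step: R->3, L=1; G->plug->G->R->F->L->C->refl->F->L'->G->R'->H->plug->B
Char 4 ('E'): step: R->4, L=1; E->plug->E->R->A->L->G->refl->H->L'->B->R'->A->plug->C
Char 5 ('A'): step: R->5, L=1; A->plug->C->R->G->L->F->refl->C->L'->F->R'->B->plug->H
Char 6 ('F'): step: R->6, L=1; F->plug->F->R->A->L->G->refl->H->L'->B->R'->H->plug->B

Answer: CDBCHB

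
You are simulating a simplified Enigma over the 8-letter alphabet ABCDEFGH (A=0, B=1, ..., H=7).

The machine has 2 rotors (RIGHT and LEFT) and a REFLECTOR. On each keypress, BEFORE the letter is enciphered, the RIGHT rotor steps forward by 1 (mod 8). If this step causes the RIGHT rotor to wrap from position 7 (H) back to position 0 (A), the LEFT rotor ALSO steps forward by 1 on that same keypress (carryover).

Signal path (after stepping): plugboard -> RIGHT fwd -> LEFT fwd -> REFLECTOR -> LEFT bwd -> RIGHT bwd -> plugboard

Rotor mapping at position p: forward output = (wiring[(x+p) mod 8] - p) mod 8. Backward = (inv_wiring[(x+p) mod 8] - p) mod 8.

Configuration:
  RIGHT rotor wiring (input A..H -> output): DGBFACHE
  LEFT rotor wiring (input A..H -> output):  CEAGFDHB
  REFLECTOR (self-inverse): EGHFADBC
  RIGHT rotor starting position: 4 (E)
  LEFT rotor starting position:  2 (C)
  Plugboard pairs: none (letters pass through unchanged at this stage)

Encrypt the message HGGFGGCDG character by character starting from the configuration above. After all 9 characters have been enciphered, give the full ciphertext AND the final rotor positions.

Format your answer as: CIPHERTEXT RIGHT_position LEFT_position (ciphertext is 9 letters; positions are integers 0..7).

Answer: GHHAHEFEC 5 3

Derivation:
Char 1 ('H'): step: R->5, L=2; H->plug->H->R->D->L->B->refl->G->L'->A->R'->G->plug->G
Char 2 ('G'): step: R->6, L=2; G->plug->G->R->C->L->D->refl->F->L'->E->R'->H->plug->H
Char 3 ('G'): step: R->7, L=2; G->plug->G->R->D->L->B->refl->G->L'->A->R'->H->plug->H
Char 4 ('F'): step: R->0, L->3 (L advanced); F->plug->F->R->C->L->A->refl->E->L'->D->R'->A->plug->A
Char 5 ('G'): step: R->1, L=3; G->plug->G->R->D->L->E->refl->A->L'->C->R'->H->plug->H
Char 6 ('G'): step: R->2, L=3; G->plug->G->R->B->L->C->refl->H->L'->F->R'->E->plug->E
Char 7 ('C'): step: R->3, L=3; C->plug->C->R->H->L->F->refl->D->L'->A->R'->F->plug->F
Char 8 ('D'): step: R->4, L=3; D->plug->D->R->A->L->D->refl->F->L'->H->R'->E->plug->E
Char 9 ('G'): step: R->5, L=3; G->plug->G->R->A->L->D->refl->F->L'->H->R'->C->plug->C
Final: ciphertext=GHHAHEFEC, RIGHT=5, LEFT=3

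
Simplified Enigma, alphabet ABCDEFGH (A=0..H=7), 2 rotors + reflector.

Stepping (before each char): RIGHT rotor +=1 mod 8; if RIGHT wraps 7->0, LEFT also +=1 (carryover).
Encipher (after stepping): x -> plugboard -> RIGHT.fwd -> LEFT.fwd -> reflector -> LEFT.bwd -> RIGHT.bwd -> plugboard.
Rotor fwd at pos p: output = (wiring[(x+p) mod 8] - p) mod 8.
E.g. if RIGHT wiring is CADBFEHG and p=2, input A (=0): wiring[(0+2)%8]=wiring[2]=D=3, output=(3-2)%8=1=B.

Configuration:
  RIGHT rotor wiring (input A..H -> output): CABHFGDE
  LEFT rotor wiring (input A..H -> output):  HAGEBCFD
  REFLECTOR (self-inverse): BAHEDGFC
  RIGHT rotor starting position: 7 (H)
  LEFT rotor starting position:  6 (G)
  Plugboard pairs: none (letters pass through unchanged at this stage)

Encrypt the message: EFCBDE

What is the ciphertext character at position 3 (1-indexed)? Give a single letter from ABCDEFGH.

Char 1 ('E'): step: R->0, L->7 (L advanced); E->plug->E->R->F->L->C->refl->H->L'->D->R'->G->plug->G
Char 2 ('F'): step: R->1, L=7; F->plug->F->R->C->L->B->refl->A->L'->B->R'->H->plug->H
Char 3 ('C'): step: R->2, L=7; C->plug->C->R->D->L->H->refl->C->L'->F->R'->B->plug->B

B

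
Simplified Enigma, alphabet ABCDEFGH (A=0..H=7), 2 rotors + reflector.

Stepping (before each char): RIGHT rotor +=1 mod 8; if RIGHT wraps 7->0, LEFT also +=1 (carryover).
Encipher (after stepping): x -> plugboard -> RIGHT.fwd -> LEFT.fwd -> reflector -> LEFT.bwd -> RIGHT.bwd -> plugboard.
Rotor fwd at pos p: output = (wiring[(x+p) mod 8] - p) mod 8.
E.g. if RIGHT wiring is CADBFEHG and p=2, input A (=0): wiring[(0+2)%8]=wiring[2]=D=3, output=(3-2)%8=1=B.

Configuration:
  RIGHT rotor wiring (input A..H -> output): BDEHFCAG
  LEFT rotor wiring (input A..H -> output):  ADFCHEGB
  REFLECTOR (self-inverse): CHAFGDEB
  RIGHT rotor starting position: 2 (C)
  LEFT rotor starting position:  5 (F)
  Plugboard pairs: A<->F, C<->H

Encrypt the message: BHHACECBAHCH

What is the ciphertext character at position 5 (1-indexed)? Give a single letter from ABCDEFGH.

Char 1 ('B'): step: R->3, L=5; B->plug->B->R->C->L->E->refl->G->L'->E->R'->A->plug->F
Char 2 ('H'): step: R->4, L=5; H->plug->C->R->E->L->G->refl->E->L'->C->R'->D->plug->D
Char 3 ('H'): step: R->5, L=5; H->plug->C->R->B->L->B->refl->H->L'->A->R'->H->plug->C
Char 4 ('A'): step: R->6, L=5; A->plug->F->R->B->L->B->refl->H->L'->A->R'->B->plug->B
Char 5 ('C'): step: R->7, L=5; C->plug->H->R->B->L->B->refl->H->L'->A->R'->E->plug->E

E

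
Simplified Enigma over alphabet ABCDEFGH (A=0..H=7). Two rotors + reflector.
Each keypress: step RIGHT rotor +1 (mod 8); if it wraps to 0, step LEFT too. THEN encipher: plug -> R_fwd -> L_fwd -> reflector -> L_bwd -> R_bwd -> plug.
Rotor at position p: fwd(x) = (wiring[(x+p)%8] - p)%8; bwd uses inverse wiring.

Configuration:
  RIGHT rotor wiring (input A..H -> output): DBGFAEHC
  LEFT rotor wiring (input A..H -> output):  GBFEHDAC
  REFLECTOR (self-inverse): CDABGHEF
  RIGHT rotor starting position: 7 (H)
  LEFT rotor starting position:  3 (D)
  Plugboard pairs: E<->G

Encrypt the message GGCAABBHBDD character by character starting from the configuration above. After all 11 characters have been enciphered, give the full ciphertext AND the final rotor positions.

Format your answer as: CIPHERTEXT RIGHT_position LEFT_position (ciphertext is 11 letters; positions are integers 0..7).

Answer: CHFHGHFGABC 2 5

Derivation:
Char 1 ('G'): step: R->0, L->4 (L advanced); G->plug->E->R->A->L->D->refl->B->L'->G->R'->C->plug->C
Char 2 ('G'): step: R->1, L=4; G->plug->E->R->D->L->G->refl->E->L'->C->R'->H->plug->H
Char 3 ('C'): step: R->2, L=4; C->plug->C->R->G->L->B->refl->D->L'->A->R'->F->plug->F
Char 4 ('A'): step: R->3, L=4; A->plug->A->R->C->L->E->refl->G->L'->D->R'->H->plug->H
Char 5 ('A'): step: R->4, L=4; A->plug->A->R->E->L->C->refl->A->L'->H->R'->E->plug->G
Char 6 ('B'): step: R->5, L=4; B->plug->B->R->C->L->E->refl->G->L'->D->R'->H->plug->H
Char 7 ('B'): step: R->6, L=4; B->plug->B->R->E->L->C->refl->A->L'->H->R'->F->plug->F
Char 8 ('H'): step: R->7, L=4; H->plug->H->R->A->L->D->refl->B->L'->G->R'->E->plug->G
Char 9 ('B'): step: R->0, L->5 (L advanced); B->plug->B->R->B->L->D->refl->B->L'->D->R'->A->plug->A
Char 10 ('D'): step: R->1, L=5; D->plug->D->R->H->L->C->refl->A->L'->F->R'->B->plug->B
Char 11 ('D'): step: R->2, L=5; D->plug->D->R->C->L->F->refl->H->L'->G->R'->C->plug->C
Final: ciphertext=CHFHGHFGABC, RIGHT=2, LEFT=5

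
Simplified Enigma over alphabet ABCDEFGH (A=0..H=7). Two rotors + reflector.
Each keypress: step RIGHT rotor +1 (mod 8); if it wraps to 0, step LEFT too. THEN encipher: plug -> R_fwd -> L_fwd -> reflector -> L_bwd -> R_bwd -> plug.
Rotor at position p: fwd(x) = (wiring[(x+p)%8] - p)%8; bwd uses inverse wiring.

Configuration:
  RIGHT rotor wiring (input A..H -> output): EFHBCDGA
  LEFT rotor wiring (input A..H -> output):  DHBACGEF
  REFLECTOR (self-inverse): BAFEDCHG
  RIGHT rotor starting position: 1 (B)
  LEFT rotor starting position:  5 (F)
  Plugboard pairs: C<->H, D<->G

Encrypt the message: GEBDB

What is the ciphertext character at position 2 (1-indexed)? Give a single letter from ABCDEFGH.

Char 1 ('G'): step: R->2, L=5; G->plug->D->R->B->L->H->refl->G->L'->D->R'->H->plug->C
Char 2 ('E'): step: R->3, L=5; E->plug->E->R->F->L->E->refl->D->L'->G->R'->A->plug->A

A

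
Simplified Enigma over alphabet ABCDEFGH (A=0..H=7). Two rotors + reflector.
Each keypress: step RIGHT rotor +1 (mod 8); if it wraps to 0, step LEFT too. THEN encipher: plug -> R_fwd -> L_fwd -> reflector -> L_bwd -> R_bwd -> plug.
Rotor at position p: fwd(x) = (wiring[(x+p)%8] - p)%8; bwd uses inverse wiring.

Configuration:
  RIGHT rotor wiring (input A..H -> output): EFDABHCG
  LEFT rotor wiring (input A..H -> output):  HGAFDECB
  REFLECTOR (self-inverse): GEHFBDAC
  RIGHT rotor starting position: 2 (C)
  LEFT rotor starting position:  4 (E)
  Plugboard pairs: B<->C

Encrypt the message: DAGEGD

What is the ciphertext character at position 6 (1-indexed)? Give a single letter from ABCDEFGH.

Char 1 ('D'): step: R->3, L=4; D->plug->D->R->H->L->B->refl->E->L'->G->R'->B->plug->C
Char 2 ('A'): step: R->4, L=4; A->plug->A->R->F->L->C->refl->H->L'->A->R'->E->plug->E
Char 3 ('G'): step: R->5, L=4; G->plug->G->R->D->L->F->refl->D->L'->E->R'->H->plug->H
Char 4 ('E'): step: R->6, L=4; E->plug->E->R->F->L->C->refl->H->L'->A->R'->B->plug->C
Char 5 ('G'): step: R->7, L=4; G->plug->G->R->A->L->H->refl->C->L'->F->R'->B->plug->C
Char 6 ('D'): step: R->0, L->5 (L advanced); D->plug->D->R->A->L->H->refl->C->L'->D->R'->C->plug->B

B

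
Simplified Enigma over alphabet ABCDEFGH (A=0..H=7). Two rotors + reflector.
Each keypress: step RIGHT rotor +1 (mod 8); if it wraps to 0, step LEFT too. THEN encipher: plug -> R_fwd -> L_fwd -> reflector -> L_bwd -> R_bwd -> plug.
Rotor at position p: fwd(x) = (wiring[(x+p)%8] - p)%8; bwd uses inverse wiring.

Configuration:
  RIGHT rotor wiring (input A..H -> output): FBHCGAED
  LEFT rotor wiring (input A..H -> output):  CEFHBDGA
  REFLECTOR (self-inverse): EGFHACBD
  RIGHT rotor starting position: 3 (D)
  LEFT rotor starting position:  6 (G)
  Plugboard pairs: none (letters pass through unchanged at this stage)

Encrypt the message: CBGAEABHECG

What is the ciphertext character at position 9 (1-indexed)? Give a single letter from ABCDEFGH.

Char 1 ('C'): step: R->4, L=6; C->plug->C->R->A->L->A->refl->E->L'->C->R'->A->plug->A
Char 2 ('B'): step: R->5, L=6; B->plug->B->R->H->L->F->refl->C->L'->B->R'->H->plug->H
Char 3 ('G'): step: R->6, L=6; G->plug->G->R->A->L->A->refl->E->L'->C->R'->H->plug->H
Char 4 ('A'): step: R->7, L=6; A->plug->A->R->E->L->H->refl->D->L'->G->R'->B->plug->B
Char 5 ('E'): step: R->0, L->7 (L advanced); E->plug->E->R->G->L->E->refl->A->L'->E->R'->G->plug->G
Char 6 ('A'): step: R->1, L=7; A->plug->A->R->A->L->B->refl->G->L'->D->R'->F->plug->F
Char 7 ('B'): step: R->2, L=7; B->plug->B->R->A->L->B->refl->G->L'->D->R'->G->plug->G
Char 8 ('H'): step: R->3, L=7; H->plug->H->R->E->L->A->refl->E->L'->G->R'->G->plug->G
Char 9 ('E'): step: R->4, L=7; E->plug->E->R->B->L->D->refl->H->L'->H->R'->D->plug->D

D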